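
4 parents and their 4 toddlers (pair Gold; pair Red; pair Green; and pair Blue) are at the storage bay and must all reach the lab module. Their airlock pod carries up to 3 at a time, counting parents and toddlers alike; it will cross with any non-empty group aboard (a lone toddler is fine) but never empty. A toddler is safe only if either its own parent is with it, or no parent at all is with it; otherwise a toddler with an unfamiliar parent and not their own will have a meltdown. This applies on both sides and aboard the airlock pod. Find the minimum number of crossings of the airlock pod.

9

Counting alone: each trip to the lab module takes at most 3 across and each return brings at least 1 back, so after t trips out (and t−1 returns) at most 3t − (t−1) of the 8 are across; that first reaches 8 at t = 4, so at least 7 crossings are needed.
The safety rule pushes this higher. Following every safe sequence of crossings, the most of the 8 that can be at the lab module as the airlock pod arrives there on crossing 7 is 7 — never all 8.
So no plan with fewer than 9 crossings exists, and this one achieves 9:
1. parent Gold and toddler Gold cross → the lab module.
2. parent Gold crosses ← the storage bay.
3. parent Gold, parent Red, and toddler Red cross → the lab module.
4. parent Gold and toddler Gold cross ← the storage bay.
5. parent Blue, parent Gold, and parent Green cross → the lab module.
6. toddler Red crosses ← the storage bay.
7. toddler Gold and toddler Red cross → the lab module.
8. toddler Gold crosses ← the storage bay.
9. toddler Blue, toddler Gold, and toddler Green cross → the lab module.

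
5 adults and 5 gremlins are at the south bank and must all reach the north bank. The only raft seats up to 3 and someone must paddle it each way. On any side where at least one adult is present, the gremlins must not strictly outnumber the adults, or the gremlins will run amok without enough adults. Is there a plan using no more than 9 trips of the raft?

Counting alone: each trip to the north bank takes at most 3 across and each return brings at least 1 back, so after t trips out (and t−1 returns) at most 3t − (t−1) of the 10 are across; that first reaches 10 at t = 5, so at least 9 crossings are needed.
The safety rule pushes this higher. Following every safe sequence of crossings, the most of the 10 that can be at the north bank as the raft arrives there on crossing 9 is 9 — never all 10.
So the move cannot be finished within 9 crossings. (The shortest complete plan takes 11:)
1. 2 gremlins → the north bank.  (the south bank: 5A 3G; the north bank: 0A 2G)
2. 1 gremlin ← the south bank.  (the south bank: 5A 4G; the north bank: 0A 1G)
3. 3 gremlins → the north bank.  (the south bank: 5A 1G; the north bank: 0A 4G)
4. 1 gremlin ← the south bank.  (the south bank: 5A 2G; the north bank: 0A 3G)
5. 3 adults → the north bank.  (the south bank: 2A 2G; the north bank: 3A 3G)
6. 1 adult and 1 gremlin ← the south bank.  (the south bank: 3A 3G; the north bank: 2A 2G)
7. 3 adults → the north bank.  (the south bank: 0A 3G; the north bank: 5A 2G)
8. 1 gremlin ← the south bank.  (the south bank: 0A 4G; the north bank: 5A 1G)
9. 2 gremlins → the north bank.  (the south bank: 0A 2G; the north bank: 5A 3G)
10. 1 gremlin ← the south bank.  (the south bank: 0A 3G; the north bank: 5A 2G)
11. 3 gremlins → the north bank.  (the south bank: 0A 0G; the north bank: 5A 5G)

No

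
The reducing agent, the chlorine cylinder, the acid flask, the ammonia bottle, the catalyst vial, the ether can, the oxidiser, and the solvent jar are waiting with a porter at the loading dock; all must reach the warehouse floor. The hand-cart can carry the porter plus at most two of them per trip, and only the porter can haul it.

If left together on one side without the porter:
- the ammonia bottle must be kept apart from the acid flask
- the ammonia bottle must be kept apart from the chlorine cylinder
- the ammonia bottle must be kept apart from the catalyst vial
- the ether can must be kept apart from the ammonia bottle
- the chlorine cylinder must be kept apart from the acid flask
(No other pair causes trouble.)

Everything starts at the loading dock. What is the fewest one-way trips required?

Counting alone: the porter can take at most 2 across per trip to the warehouse floor, so moving all 8 needs at least 4 loaded trips out, with a return between consecutive ones — at least 7 crossings.
The safety rule pushes this higher. Following every safe sequence of crossings, the most of the 8 that can be at the warehouse floor as the hand-cart arrives there on crossings 7, 9, 11 is 5, 6, 7 respectively — never all 8.
So no plan with fewer than 13 crossings exists, and this one achieves 13:
1. Porter goes to the warehouse floor with the ammonia bottle and the chlorine cylinder.  [the loading dock: the acid flask, the catalyst vial, the ether can, the oxidiser, the reducing agent, the solvent jar | the warehouse floor: the ammonia bottle, the chlorine cylinder]
2. Porter goes back to the loading dock with the chlorine cylinder.  [the loading dock: the acid flask, the catalyst vial, the chlorine cylinder, the ether can, the oxidiser, the reducing agent, the solvent jar | the warehouse floor: the ammonia bottle]
3. Porter goes to the warehouse floor with the chlorine cylinder and the reducing agent.  [the loading dock: the acid flask, the catalyst vial, the ether can, the oxidiser, the solvent jar | the warehouse floor: the ammonia bottle, the chlorine cylinder, the reducing agent]
4. Porter goes back to the loading dock with the chlorine cylinder.  [the loading dock: the acid flask, the catalyst vial, the chlorine cylinder, the ether can, the oxidiser, the solvent jar | the warehouse floor: the ammonia bottle, the reducing agent]
5. Porter goes to the warehouse floor with the catalyst vial and the chlorine cylinder.  [the loading dock: the acid flask, the ether can, the oxidiser, the solvent jar | the warehouse floor: the ammonia bottle, the catalyst vial, the chlorine cylinder, the reducing agent]
6. Porter goes back to the loading dock with the ammonia bottle.  [the loading dock: the acid flask, the ammonia bottle, the ether can, the oxidiser, the solvent jar | the warehouse floor: the catalyst vial, the chlorine cylinder, the reducing agent]
7. Porter goes to the warehouse floor with the acid flask and the ether can.  [the loading dock: the ammonia bottle, the oxidiser, the solvent jar | the warehouse floor: the acid flask, the catalyst vial, the chlorine cylinder, the ether can, the reducing agent]
8. Porter goes back to the loading dock with the chlorine cylinder.  [the loading dock: the ammonia bottle, the chlorine cylinder, the oxidiser, the solvent jar | the warehouse floor: the acid flask, the catalyst vial, the ether can, the reducing agent]
9. Porter goes to the warehouse floor with the chlorine cylinder and the oxidiser.  [the loading dock: the ammonia bottle, the solvent jar | the warehouse floor: the acid flask, the catalyst vial, the chlorine cylinder, the ether can, the oxidiser, the reducing agent]
10. Porter goes back to the loading dock with the chlorine cylinder.  [the loading dock: the ammonia bottle, the chlorine cylinder, the solvent jar | the warehouse floor: the acid flask, the catalyst vial, the ether can, the oxidiser, the reducing agent]
11. Porter goes to the warehouse floor with the chlorine cylinder and the solvent jar.  [the loading dock: the ammonia bottle | the warehouse floor: the acid flask, the catalyst vial, the chlorine cylinder, the ether can, the oxidiser, the reducing agent, the solvent jar]
12. Porter goes back to the loading dock with the chlorine cylinder.  [the loading dock: the ammonia bottle, the chlorine cylinder | the warehouse floor: the acid flask, the catalyst vial, the ether can, the oxidiser, the reducing agent, the solvent jar]
13. Porter goes to the warehouse floor with the ammonia bottle and the chlorine cylinder.  [the loading dock: — | the warehouse floor: the acid flask, the ammonia bottle, the catalyst vial, the chlorine cylinder, the ether can, the oxidiser, the reducing agent, the solvent jar]

13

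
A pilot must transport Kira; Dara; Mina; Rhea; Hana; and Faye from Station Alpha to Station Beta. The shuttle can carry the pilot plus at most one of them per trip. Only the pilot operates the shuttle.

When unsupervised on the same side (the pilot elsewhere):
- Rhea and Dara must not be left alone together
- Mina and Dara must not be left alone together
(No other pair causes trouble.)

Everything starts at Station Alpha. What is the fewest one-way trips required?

Counting alone: the pilot can take at most 1 across per trip to Station Beta, so moving all 6 needs at least 6 loaded trips out, with a return between consecutive ones — at least 11 crossings.
The safety rule pushes this higher. Following every safe sequence of crossings, the most of the 6 that can be at Station Beta as the shuttle arrives there on crossing 11 is 5 — never all 6.
So no plan with fewer than 13 crossings exists, and this one achieves 13:
1. Pilot goes to Station Beta with Dara.
2. Pilot goes back to Station Alpha alone.
3. Pilot goes to Station Beta with Kira.
4. Pilot goes back to Station Alpha alone.
5. Pilot goes to Station Beta with Mina.
6. Pilot goes back to Station Alpha with Dara.
7. Pilot goes to Station Beta with Rhea.
8. Pilot goes back to Station Alpha alone.
9. Pilot goes to Station Beta with Hana.
10. Pilot goes back to Station Alpha alone.
11. Pilot goes to Station Beta with Faye.
12. Pilot goes back to Station Alpha alone.
13. Pilot goes to Station Beta with Dara.

13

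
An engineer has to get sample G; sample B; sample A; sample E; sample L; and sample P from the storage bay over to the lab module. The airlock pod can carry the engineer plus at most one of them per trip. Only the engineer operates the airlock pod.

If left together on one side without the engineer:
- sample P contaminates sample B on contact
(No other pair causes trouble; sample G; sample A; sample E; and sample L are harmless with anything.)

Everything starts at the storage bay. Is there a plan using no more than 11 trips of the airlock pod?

Yes

Yes — this plan uses 11 crossings (≤ 11):
1. Engineer goes to the lab module with sample B.  [the storage bay: sample A, sample E, sample G, sample L, sample P | the lab module: sample B]
2. Engineer goes back to the storage bay alone.  [the storage bay: sample A, sample E, sample G, sample L, sample P | the lab module: sample B]
3. Engineer goes to the lab module with sample G.  [the storage bay: sample A, sample E, sample L, sample P | the lab module: sample B, sample G]
4. Engineer goes back to the storage bay alone.  [the storage bay: sample A, sample E, sample L, sample P | the lab module: sample B, sample G]
5. Engineer goes to the lab module with sample A.  [the storage bay: sample E, sample L, sample P | the lab module: sample A, sample B, sample G]
6. Engineer goes back to the storage bay alone.  [the storage bay: sample E, sample L, sample P | the lab module: sample A, sample B, sample G]
7. Engineer goes to the lab module with sample E.  [the storage bay: sample L, sample P | the lab module: sample A, sample B, sample E, sample G]
8. Engineer goes back to the storage bay alone.  [the storage bay: sample L, sample P | the lab module: sample A, sample B, sample E, sample G]
9. Engineer goes to the lab module with sample L.  [the storage bay: sample P | the lab module: sample A, sample B, sample E, sample G, sample L]
10. Engineer goes back to the storage bay alone.  [the storage bay: sample P | the lab module: sample A, sample B, sample E, sample G, sample L]
11. Engineer goes to the lab module with sample P.  [the storage bay: — | the lab module: sample A, sample B, sample E, sample G, sample L, sample P]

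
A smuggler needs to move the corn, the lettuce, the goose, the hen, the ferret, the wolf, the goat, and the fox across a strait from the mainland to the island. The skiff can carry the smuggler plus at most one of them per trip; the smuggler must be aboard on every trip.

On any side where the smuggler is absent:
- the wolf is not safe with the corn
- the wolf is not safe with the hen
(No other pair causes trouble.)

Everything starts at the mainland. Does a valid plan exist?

1. Smuggler goes to the island with the wolf.
2. Smuggler goes back to the mainland alone.
3. Smuggler goes to the island with the corn.
4. Smuggler goes back to the mainland with the wolf.
5. Smuggler goes to the island with the hen.
6. Smuggler goes back to the mainland alone.
7. Smuggler goes to the island with the lettuce.
8. Smuggler goes back to the mainland alone.
9. Smuggler goes to the island with the goose.
10. Smuggler goes back to the mainland alone.
11. Smuggler goes to the island with the ferret.
12. Smuggler goes back to the mainland alone.
13. Smuggler goes to the island with the goat.
14. Smuggler goes back to the mainland alone.
15. Smuggler goes to the island with the fox.
16. Smuggler goes back to the mainland alone.
17. Smuggler goes to the island with the wolf.

Yes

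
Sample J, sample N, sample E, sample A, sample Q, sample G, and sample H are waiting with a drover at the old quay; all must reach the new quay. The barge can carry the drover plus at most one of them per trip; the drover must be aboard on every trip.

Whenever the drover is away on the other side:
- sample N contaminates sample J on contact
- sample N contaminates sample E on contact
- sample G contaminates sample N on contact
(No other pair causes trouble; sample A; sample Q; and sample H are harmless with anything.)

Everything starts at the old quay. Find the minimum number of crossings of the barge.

impossible

Following every safe sequence of crossings from the start, the most of the 7 that can be at the new quay as the barge arrives there on crossings 1, 3, 5, 7, 9 is 1, 2, 3, 4, 5 respectively; the best ever achieved is 5 of 7.
From crossing 11 on, no configuration arises that was not already reachable earlier: only 72 distinct safe configurations (who is on which side, and where the barge is) can ever be reached, none of them has everyone across, and every continuation just revisits them. So no valid plan exists.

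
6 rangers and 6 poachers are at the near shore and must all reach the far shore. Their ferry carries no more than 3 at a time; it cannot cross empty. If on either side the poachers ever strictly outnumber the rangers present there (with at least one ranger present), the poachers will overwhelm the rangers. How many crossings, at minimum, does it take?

Following every safe sequence of crossings from the start, the most of the 12 that can be at the far shore as the ferry arrives there on crossings 1, 3, 5 is 3, 5, 6 respectively; the best ever achieved is 6 of 12.
From crossing 7 on, no configuration arises that was not already reachable earlier: only 17 distinct safe configurations (who is on which side, and where the ferry is) can ever be reached, none of them has everyone across, and every continuation just revisits them. They are: 0 rangers + 0 poachers across (ferry back at the start); 0 rangers + 1 poacher across (ferry there); 0 rangers + 1 poacher across (ferry back at the start); 0 rangers + 2 poachers across (ferry there); 0 rangers + 2 poachers across (ferry back at the start); 0 rangers + 3 poachers across (ferry there); 0 rangers + 3 poachers across (ferry back at the start); 0 rangers + 4 poachers across (ferry there); 0 rangers + 4 poachers across (ferry back at the start); 0 rangers + 5 poachers across (ferry there); 0 rangers + 5 poachers across (ferry back at the start); 0 rangers + 6 poachers across (ferry there); 1 ranger + 1 poacher across (ferry there); 1 ranger + 1 poacher across (ferry back at the start); 2 rangers + 2 poachers across (ferry there); 2 rangers + 2 poachers across (ferry back at the start); 3 rangers + 3 poachers across (ferry there). So no valid plan exists.

impossible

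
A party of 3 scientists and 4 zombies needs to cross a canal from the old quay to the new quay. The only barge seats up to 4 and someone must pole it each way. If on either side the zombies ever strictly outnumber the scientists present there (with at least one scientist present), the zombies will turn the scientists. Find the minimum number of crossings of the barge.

impossible

The zombies already outnumber the scientists at the old quay before anyone moves, so the starting position itself is disallowed.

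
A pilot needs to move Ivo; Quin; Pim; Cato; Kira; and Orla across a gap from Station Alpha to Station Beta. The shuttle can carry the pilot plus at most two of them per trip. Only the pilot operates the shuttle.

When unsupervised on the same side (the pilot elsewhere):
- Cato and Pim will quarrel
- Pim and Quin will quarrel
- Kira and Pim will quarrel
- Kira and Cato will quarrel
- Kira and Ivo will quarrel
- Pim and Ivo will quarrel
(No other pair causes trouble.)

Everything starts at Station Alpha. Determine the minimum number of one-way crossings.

Counting alone: the pilot can take at most 2 across per trip to Station Beta, so moving all 6 needs at least 3 loaded trips out, with a return between consecutive ones — at least 5 crossings.
The safety rule pushes this higher. Following every safe sequence of crossings, the most of the 6 that can be at Station Beta as the shuttle arrives there on crossings 5, 7 is 4, 5 respectively — never all 6.
So no plan with fewer than 9 crossings exists, and this one achieves 9:
1. Pilot goes to Station Beta with Kira and Pim.
2. Pilot goes back to Station Alpha with Pim.
3. Pilot goes to Station Beta with Pim and Quin.
4. Pilot goes back to Station Alpha with Pim.
5. Pilot goes to Station Beta with Cato and Ivo.
6. Pilot goes back to Station Alpha with Kira.
7. Pilot goes to Station Beta with Orla and Pim.
8. Pilot goes back to Station Alpha with Pim.
9. Pilot goes to Station Beta with Kira and Pim.

9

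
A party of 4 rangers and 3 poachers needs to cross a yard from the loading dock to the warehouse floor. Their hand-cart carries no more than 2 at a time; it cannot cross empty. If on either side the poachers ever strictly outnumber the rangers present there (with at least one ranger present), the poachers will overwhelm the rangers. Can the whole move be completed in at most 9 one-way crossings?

Counting alone: each trip to the warehouse floor takes at most 2 across and each return brings at least 1 back, so after t trips out (and t−1 returns) at most 2t − (t−1) of the 7 are across; that first reaches 7 at t = 6, so at least 11 crossings are needed.
Since 9 < 11, 9 crossings cannot be enough. (The shortest complete plan in fact takes 11:)
1. 2 poachers → the warehouse floor.  (the loading dock: 4R 1P; the warehouse floor: 0R 2P)
2. 1 poacher ← the loading dock.  (the loading dock: 4R 2P; the warehouse floor: 0R 1P)
3. 2 poachers → the warehouse floor.  (the loading dock: 4R 0P; the warehouse floor: 0R 3P)
4. 1 poacher ← the loading dock.  (the loading dock: 4R 1P; the warehouse floor: 0R 2P)
5. 2 rangers → the warehouse floor.  (the loading dock: 2R 1P; the warehouse floor: 2R 2P)
6. 1 poacher ← the loading dock.  (the loading dock: 2R 2P; the warehouse floor: 2R 1P)
7. 1 ranger and 1 poacher → the warehouse floor.  (the loading dock: 1R 1P; the warehouse floor: 3R 2P)
8. 1 ranger ← the loading dock.  (the loading dock: 2R 1P; the warehouse floor: 2R 2P)
9. 1 ranger and 1 poacher → the warehouse floor.  (the loading dock: 1R 0P; the warehouse floor: 3R 3P)
10. 1 poacher ← the loading dock.  (the loading dock: 1R 1P; the warehouse floor: 3R 2P)
11. 1 ranger and 1 poacher → the warehouse floor.  (the loading dock: 0R 0P; the warehouse floor: 4R 3P)

No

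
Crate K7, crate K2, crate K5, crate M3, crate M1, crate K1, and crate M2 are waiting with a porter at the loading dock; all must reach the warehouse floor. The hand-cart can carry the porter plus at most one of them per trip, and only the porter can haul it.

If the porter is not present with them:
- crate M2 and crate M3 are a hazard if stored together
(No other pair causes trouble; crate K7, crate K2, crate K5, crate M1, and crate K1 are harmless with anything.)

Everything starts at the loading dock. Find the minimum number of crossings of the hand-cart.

Counting alone: the porter can take at most 1 across per trip to the warehouse floor, so moving all 7 needs at least 7 loaded trips out, with a return between consecutive ones — at least 13 crossings.
The plan below uses exactly 13 crossings, so it is optimal:
1. Porter goes to the warehouse floor with crate M3.  [the loading dock: crate K1, crate K2, crate K5, crate K7, crate M1, crate M2 | the warehouse floor: crate M3]
2. Porter goes back to the loading dock alone.  [the loading dock: crate K1, crate K2, crate K5, crate K7, crate M1, crate M2 | the warehouse floor: crate M3]
3. Porter goes to the warehouse floor with crate K7.  [the loading dock: crate K1, crate K2, crate K5, crate M1, crate M2 | the warehouse floor: crate K7, crate M3]
4. Porter goes back to the loading dock alone.  [the loading dock: crate K1, crate K2, crate K5, crate M1, crate M2 | the warehouse floor: crate K7, crate M3]
5. Porter goes to the warehouse floor with crate K2.  [the loading dock: crate K1, crate K5, crate M1, crate M2 | the warehouse floor: crate K2, crate K7, crate M3]
6. Porter goes back to the loading dock alone.  [the loading dock: crate K1, crate K5, crate M1, crate M2 | the warehouse floor: crate K2, crate K7, crate M3]
7. Porter goes to the warehouse floor with crate K5.  [the loading dock: crate K1, crate M1, crate M2 | the warehouse floor: crate K2, crate K5, crate K7, crate M3]
8. Porter goes back to the loading dock alone.  [the loading dock: crate K1, crate M1, crate M2 | the warehouse floor: crate K2, crate K5, crate K7, crate M3]
9. Porter goes to the warehouse floor with crate M1.  [the loading dock: crate K1, crate M2 | the warehouse floor: crate K2, crate K5, crate K7, crate M1, crate M3]
10. Porter goes back to the loading dock alone.  [the loading dock: crate K1, crate M2 | the warehouse floor: crate K2, crate K5, crate K7, crate M1, crate M3]
11. Porter goes to the warehouse floor with crate K1.  [the loading dock: crate M2 | the warehouse floor: crate K1, crate K2, crate K5, crate K7, crate M1, crate M3]
12. Porter goes back to the loading dock alone.  [the loading dock: crate M2 | the warehouse floor: crate K1, crate K2, crate K5, crate K7, crate M1, crate M3]
13. Porter goes to the warehouse floor with crate M2.  [the loading dock: — | the warehouse floor: crate K1, crate K2, crate K5, crate K7, crate M1, crate M2, crate M3]

13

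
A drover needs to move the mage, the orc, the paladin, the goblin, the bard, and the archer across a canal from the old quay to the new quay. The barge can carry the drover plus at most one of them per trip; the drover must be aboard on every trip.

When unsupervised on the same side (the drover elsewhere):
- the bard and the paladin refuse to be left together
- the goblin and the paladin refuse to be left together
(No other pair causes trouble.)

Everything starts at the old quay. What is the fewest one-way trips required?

13

Counting alone: the drover can take at most 1 across per trip to the new quay, so moving all 6 needs at least 6 loaded trips out, with a return between consecutive ones — at least 11 crossings.
The safety rule pushes this higher. Following every safe sequence of crossings, the most of the 6 that can be at the new quay as the barge arrives there on crossing 11 is 5 — never all 6.
So no plan with fewer than 13 crossings exists, and this one achieves 13:
1. Drover goes to the new quay with the paladin.
2. Drover goes back to the old quay alone.
3. Drover goes to the new quay with the mage.
4. Drover goes back to the old quay alone.
5. Drover goes to the new quay with the orc.
6. Drover goes back to the old quay alone.
7. Drover goes to the new quay with the goblin.
8. Drover goes back to the old quay with the paladin.
9. Drover goes to the new quay with the bard.
10. Drover goes back to the old quay alone.
11. Drover goes to the new quay with the archer.
12. Drover goes back to the old quay alone.
13. Drover goes to the new quay with the paladin.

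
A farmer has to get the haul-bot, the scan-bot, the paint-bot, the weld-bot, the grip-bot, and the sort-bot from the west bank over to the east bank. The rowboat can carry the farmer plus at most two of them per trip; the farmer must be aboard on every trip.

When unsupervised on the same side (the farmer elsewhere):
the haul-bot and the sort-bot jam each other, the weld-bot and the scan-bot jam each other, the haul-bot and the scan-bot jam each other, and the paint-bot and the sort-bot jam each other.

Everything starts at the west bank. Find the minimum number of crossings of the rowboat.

7

Counting alone: the farmer can take at most 2 across per trip to the east bank, so moving all 6 needs at least 3 loaded trips out, with a return between consecutive ones — at least 5 crossings.
The safety rule pushes this higher. Following every safe sequence of crossings, the most of the 6 that can be at the east bank as the rowboat arrives there on crossing 5 is 5 — never all 6.
So no plan with fewer than 7 crossings exists, and this one achieves 7:
1. Farmer goes to the east bank with the scan-bot and the sort-bot.
2. Farmer goes back to the west bank alone.
3. Farmer goes to the east bank with the haul-bot and the paint-bot.
4. Farmer goes back to the west bank with the scan-bot and the sort-bot.
5. Farmer goes to the east bank with the grip-bot and the weld-bot.
6. Farmer goes back to the west bank alone.
7. Farmer goes to the east bank with the scan-bot and the sort-bot.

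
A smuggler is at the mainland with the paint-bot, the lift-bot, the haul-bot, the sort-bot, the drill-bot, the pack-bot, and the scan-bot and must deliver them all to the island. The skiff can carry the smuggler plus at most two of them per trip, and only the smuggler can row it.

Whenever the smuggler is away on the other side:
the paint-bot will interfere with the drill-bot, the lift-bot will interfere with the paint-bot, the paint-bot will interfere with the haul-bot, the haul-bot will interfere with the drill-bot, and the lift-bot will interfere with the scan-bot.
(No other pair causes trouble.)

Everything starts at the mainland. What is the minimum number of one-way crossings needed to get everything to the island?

impossible

Whatever the first load, the items left behind include a forbidden pair without the smuggler. No opening move is safe, so no plan exists.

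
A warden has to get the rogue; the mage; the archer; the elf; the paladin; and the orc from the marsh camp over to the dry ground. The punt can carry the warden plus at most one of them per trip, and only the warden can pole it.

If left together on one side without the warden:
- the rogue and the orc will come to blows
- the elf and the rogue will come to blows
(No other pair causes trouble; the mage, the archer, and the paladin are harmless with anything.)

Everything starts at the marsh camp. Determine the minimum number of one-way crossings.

Counting alone: the warden can take at most 1 across per trip to the dry ground, so moving all 6 needs at least 6 loaded trips out, with a return between consecutive ones — at least 11 crossings.
The safety rule pushes this higher. Following every safe sequence of crossings, the most of the 6 that can be at the dry ground as the punt arrives there on crossing 11 is 5 — never all 6.
So no plan with fewer than 13 crossings exists, and this one achieves 13:
1. Warden goes to the dry ground with the rogue.
2. Warden goes back to the marsh camp alone.
3. Warden goes to the dry ground with the mage.
4. Warden goes back to the marsh camp alone.
5. Warden goes to the dry ground with the archer.
6. Warden goes back to the marsh camp alone.
7. Warden goes to the dry ground with the elf.
8. Warden goes back to the marsh camp with the rogue.
9. Warden goes to the dry ground with the orc.
10. Warden goes back to the marsh camp alone.
11. Warden goes to the dry ground with the paladin.
12. Warden goes back to the marsh camp alone.
13. Warden goes to the dry ground with the rogue.

13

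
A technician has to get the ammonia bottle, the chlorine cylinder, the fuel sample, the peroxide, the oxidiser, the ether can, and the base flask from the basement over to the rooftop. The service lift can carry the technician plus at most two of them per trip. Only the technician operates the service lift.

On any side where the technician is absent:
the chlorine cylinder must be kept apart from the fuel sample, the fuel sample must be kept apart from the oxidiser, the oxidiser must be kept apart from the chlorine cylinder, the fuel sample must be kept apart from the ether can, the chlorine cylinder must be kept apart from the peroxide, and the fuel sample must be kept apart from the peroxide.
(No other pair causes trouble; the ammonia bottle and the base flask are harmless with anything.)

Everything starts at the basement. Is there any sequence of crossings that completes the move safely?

1. Technician goes to the rooftop with the chlorine cylinder and the fuel sample.  [the basement: the ammonia bottle, the base flask, the ether can, the oxidiser, the peroxide | the rooftop: the chlorine cylinder, the fuel sample]
2. Technician goes back to the basement with the chlorine cylinder.  [the basement: the ammonia bottle, the base flask, the chlorine cylinder, the ether can, the oxidiser, the peroxide | the rooftop: the fuel sample]
3. Technician goes to the rooftop with the ammonia bottle and the chlorine cylinder.  [the basement: the base flask, the ether can, the oxidiser, the peroxide | the rooftop: the ammonia bottle, the chlorine cylinder, the fuel sample]
4. Technician goes back to the basement with the chlorine cylinder.  [the basement: the base flask, the chlorine cylinder, the ether can, the oxidiser, the peroxide | the rooftop: the ammonia bottle, the fuel sample]
5. Technician goes to the rooftop with the chlorine cylinder and the ether can.  [the basement: the base flask, the oxidiser, the peroxide | the rooftop: the ammonia bottle, the chlorine cylinder, the ether can, the fuel sample]
6. Technician goes back to the basement with the fuel sample.  [the basement: the base flask, the fuel sample, the oxidiser, the peroxide | the rooftop: the ammonia bottle, the chlorine cylinder, the ether can]
7. Technician goes to the rooftop with the base flask and the fuel sample.  [the basement: the oxidiser, the peroxide | the rooftop: the ammonia bottle, the base flask, the chlorine cylinder, the ether can, the fuel sample]
8. Technician goes back to the basement with the fuel sample.  [the basement: the fuel sample, the oxidiser, the peroxide | the rooftop: the ammonia bottle, the base flask, the chlorine cylinder, the ether can]
9. Technician goes to the rooftop with the oxidiser and the peroxide.  [the basement: the fuel sample | the rooftop: the ammonia bottle, the base flask, the chlorine cylinder, the ether can, the oxidiser, the peroxide]
10. Technician goes back to the basement with the chlorine cylinder.  [the basement: the chlorine cylinder, the fuel sample | the rooftop: the ammonia bottle, the base flask, the ether can, the oxidiser, the peroxide]
11. Technician goes to the rooftop with the chlorine cylinder and the fuel sample.  [the basement: — | the rooftop: the ammonia bottle, the base flask, the chlorine cylinder, the ether can, the fuel sample, the oxidiser, the peroxide]

Yes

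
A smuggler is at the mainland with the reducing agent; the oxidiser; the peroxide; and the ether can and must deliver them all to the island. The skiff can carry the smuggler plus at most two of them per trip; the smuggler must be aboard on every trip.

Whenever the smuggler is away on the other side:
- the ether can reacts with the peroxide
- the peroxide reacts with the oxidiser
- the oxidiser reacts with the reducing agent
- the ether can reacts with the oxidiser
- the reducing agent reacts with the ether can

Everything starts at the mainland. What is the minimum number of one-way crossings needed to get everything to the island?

5

Counting alone: the smuggler can take at most 2 across per trip to the island, so moving all 4 needs at least 2 loaded trips out, with a return between consecutive ones — at least 3 crossings.
The safety rule pushes this higher. Following every safe sequence of crossings, the most of the 4 that can be at the island as the skiff arrives there on crossing 3 is 3 — never all 4.
So no plan with fewer than 5 crossings exists, and this one achieves 5:
1. Smuggler goes to the island with the ether can and the oxidiser.  [the mainland: the peroxide, the reducing agent | the island: the ether can, the oxidiser]
2. Smuggler goes back to the mainland with the oxidiser.  [the mainland: the oxidiser, the peroxide, the reducing agent | the island: the ether can]
3. Smuggler goes to the island with the peroxide and the reducing agent.  [the mainland: the oxidiser | the island: the ether can, the peroxide, the reducing agent]
4. Smuggler goes back to the mainland with the ether can.  [the mainland: the ether can, the oxidiser | the island: the peroxide, the reducing agent]
5. Smuggler goes to the island with the ether can and the oxidiser.  [the mainland: — | the island: the ether can, the oxidiser, the peroxide, the reducing agent]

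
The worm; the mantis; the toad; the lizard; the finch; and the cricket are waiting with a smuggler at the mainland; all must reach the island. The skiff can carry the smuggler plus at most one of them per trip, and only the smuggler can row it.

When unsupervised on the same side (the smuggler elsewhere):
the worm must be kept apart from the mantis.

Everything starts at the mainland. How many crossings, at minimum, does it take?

Counting alone: the smuggler can take at most 1 across per trip to the island, so moving all 6 needs at least 6 loaded trips out, with a return between consecutive ones — at least 11 crossings.
The plan below uses exactly 11 crossings, so it is optimal:
1. Smuggler goes to the island with the worm.  [the mainland: the cricket, the finch, the lizard, the mantis, the toad | the island: the worm]
2. Smuggler goes back to the mainland alone.  [the mainland: the cricket, the finch, the lizard, the mantis, the toad | the island: the worm]
3. Smuggler goes to the island with the toad.  [the mainland: the cricket, the finch, the lizard, the mantis | the island: the toad, the worm]
4. Smuggler goes back to the mainland alone.  [the mainland: the cricket, the finch, the lizard, the mantis | the island: the toad, the worm]
5. Smuggler goes to the island with the lizard.  [the mainland: the cricket, the finch, the mantis | the island: the lizard, the toad, the worm]
6. Smuggler goes back to the mainland alone.  [the mainland: the cricket, the finch, the mantis | the island: the lizard, the toad, the worm]
7. Smuggler goes to the island with the finch.  [the mainland: the cricket, the mantis | the island: the finch, the lizard, the toad, the worm]
8. Smuggler goes back to the mainland alone.  [the mainland: the cricket, the mantis | the island: the finch, the lizard, the toad, the worm]
9. Smuggler goes to the island with the cricket.  [the mainland: the mantis | the island: the cricket, the finch, the lizard, the toad, the worm]
10. Smuggler goes back to the mainland alone.  [the mainland: the mantis | the island: the cricket, the finch, the lizard, the toad, the worm]
11. Smuggler goes to the island with the mantis.  [the mainland: — | the island: the cricket, the finch, the lizard, the mantis, the toad, the worm]

11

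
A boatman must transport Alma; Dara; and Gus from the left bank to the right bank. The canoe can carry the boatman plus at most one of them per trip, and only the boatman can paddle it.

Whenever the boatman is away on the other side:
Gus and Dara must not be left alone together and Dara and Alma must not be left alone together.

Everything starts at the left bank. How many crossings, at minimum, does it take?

7

Counting alone: the boatman can take at most 1 across per trip to the right bank, so moving all 3 needs at least 3 loaded trips out, with a return between consecutive ones — at least 5 crossings.
The safety rule pushes this higher. Following every safe sequence of crossings, the most of the 3 that can be at the right bank as the canoe arrives there on crossing 5 is 2 — never all 3.
So no plan with fewer than 7 crossings exists, and this one achieves 7:
1. Boatman goes to the right bank with Dara.  [the left bank: Alma, Gus | the right bank: Dara]
2. Boatman goes back to the left bank alone.  [the left bank: Alma, Gus | the right bank: Dara]
3. Boatman goes to the right bank with Alma.  [the left bank: Gus | the right bank: Alma, Dara]
4. Boatman goes back to the left bank with Dara.  [the left bank: Dara, Gus | the right bank: Alma]
5. Boatman goes to the right bank with Gus.  [the left bank: Dara | the right bank: Alma, Gus]
6. Boatman goes back to the left bank alone.  [the left bank: Dara | the right bank: Alma, Gus]
7. Boatman goes to the right bank with Dara.  [the left bank: — | the right bank: Alma, Dara, Gus]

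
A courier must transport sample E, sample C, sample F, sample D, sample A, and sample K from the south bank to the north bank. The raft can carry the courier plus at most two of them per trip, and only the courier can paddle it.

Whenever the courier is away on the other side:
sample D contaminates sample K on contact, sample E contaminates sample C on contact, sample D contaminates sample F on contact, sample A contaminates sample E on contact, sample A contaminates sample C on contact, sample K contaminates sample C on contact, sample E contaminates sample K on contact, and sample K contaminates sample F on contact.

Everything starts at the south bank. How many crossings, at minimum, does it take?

impossible

Whatever the first load, the items left behind include a forbidden pair without the courier. No opening move is safe, so no plan exists.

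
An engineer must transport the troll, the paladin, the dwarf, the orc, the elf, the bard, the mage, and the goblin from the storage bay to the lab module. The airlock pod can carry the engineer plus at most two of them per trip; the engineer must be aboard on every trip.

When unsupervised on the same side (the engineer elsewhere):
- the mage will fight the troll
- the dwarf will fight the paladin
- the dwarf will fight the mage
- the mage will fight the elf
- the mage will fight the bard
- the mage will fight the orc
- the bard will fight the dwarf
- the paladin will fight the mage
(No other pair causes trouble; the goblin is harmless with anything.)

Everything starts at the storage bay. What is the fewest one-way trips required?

Counting alone: the engineer can take at most 2 across per trip to the lab module, so moving all 8 needs at least 4 loaded trips out, with a return between consecutive ones — at least 7 crossings.
The safety rule pushes this higher. Following every safe sequence of crossings, the most of the 8 that can be at the lab module as the airlock pod arrives there on crossings 7, 9, 11 is 5, 6, 7 respectively — never all 8.
So no plan with fewer than 13 crossings exists, and this one achieves 13:
1. Engineer goes to the lab module with the dwarf and the mage.
2. Engineer goes back to the storage bay with the dwarf.
3. Engineer goes to the lab module with the dwarf and the troll.
4. Engineer goes back to the storage bay with the mage.
5. Engineer goes to the lab module with the mage and the orc.
6. Engineer goes back to the storage bay with the mage.
7. Engineer goes to the lab module with the elf and the mage.
8. Engineer goes back to the storage bay with the mage.
9. Engineer goes to the lab module with the bard and the paladin.
10. Engineer goes back to the storage bay with the dwarf.
11. Engineer goes to the lab module with the dwarf and the goblin.
12. Engineer goes back to the storage bay with the dwarf.
13. Engineer goes to the lab module with the dwarf and the mage.

13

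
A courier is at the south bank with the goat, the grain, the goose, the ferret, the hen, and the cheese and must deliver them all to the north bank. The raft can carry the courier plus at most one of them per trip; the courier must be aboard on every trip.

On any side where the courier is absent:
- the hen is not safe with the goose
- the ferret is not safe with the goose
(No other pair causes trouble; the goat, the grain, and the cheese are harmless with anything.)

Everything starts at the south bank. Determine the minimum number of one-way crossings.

13

Counting alone: the courier can take at most 1 across per trip to the north bank, so moving all 6 needs at least 6 loaded trips out, with a return between consecutive ones — at least 11 crossings.
The safety rule pushes this higher. Following every safe sequence of crossings, the most of the 6 that can be at the north bank as the raft arrives there on crossing 11 is 5 — never all 6.
So no plan with fewer than 13 crossings exists, and this one achieves 13:
1. Courier goes to the north bank with the goose.
2. Courier goes back to the south bank alone.
3. Courier goes to the north bank with the goat.
4. Courier goes back to the south bank alone.
5. Courier goes to the north bank with the grain.
6. Courier goes back to the south bank alone.
7. Courier goes to the north bank with the ferret.
8. Courier goes back to the south bank with the goose.
9. Courier goes to the north bank with the hen.
10. Courier goes back to the south bank alone.
11. Courier goes to the north bank with the cheese.
12. Courier goes back to the south bank alone.
13. Courier goes to the north bank with the goose.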